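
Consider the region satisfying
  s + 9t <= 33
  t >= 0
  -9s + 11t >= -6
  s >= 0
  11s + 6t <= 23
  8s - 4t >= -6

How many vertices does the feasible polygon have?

5

The feasible vertices (each the meet of two boundaries and inside every other half-plane) are:
  (2/3, 0)
  (0, 0)
  (289/175, 141/175)
  (0, 3/2)
  (14/23, 125/46)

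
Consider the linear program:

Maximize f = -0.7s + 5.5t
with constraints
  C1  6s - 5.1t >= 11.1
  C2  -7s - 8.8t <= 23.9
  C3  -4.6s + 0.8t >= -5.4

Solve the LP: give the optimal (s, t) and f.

s = 1, t = -1, maximum f = -6.2

Vertices and f = -0.7s + 5.5t:
  (-807/2950, -737/295) → f = -399701/29500
  (1, -1) → f = -31/5
  (355/576, -7387/2304) → f = -83245/4608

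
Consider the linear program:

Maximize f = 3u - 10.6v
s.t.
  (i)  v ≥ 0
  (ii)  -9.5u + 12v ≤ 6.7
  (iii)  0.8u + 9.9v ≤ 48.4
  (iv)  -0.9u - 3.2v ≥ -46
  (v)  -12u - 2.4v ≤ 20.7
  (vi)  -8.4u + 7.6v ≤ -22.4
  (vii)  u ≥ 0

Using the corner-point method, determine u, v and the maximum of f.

u = 460/9, v = 0, maximum f = 460/3

Extreme points and f = 3u - 10.6v:
  (460/9, 0) → f = 460/3
  (8/3, 0) → f = 8
  (30052/635, 676/635) → f = 414952/3175
  (14740/2231, 9716/2231) → f = -12776/485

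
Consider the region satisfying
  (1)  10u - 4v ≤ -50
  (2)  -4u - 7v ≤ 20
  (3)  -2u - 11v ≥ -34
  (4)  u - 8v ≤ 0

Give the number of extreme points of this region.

3

The feasible vertices (each the meet of two boundaries and inside every other half-plane) are:
  (-5, 0)
  (-207/59, 220/59)
  (-229/15, 88/15)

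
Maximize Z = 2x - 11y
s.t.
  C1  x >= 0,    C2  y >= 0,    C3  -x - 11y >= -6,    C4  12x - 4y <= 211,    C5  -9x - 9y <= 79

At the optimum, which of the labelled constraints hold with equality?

Vertices and Z = 2x - 11y:
  (0, 0) → Z = 0
  (0, 6/11) → Z = -6
  (6, 0) → Z = 12

The maximum is at (6, 0). Substituting into each constraint, equality holds for C2 and C3; the remaining constraints have slack.

C2 and C3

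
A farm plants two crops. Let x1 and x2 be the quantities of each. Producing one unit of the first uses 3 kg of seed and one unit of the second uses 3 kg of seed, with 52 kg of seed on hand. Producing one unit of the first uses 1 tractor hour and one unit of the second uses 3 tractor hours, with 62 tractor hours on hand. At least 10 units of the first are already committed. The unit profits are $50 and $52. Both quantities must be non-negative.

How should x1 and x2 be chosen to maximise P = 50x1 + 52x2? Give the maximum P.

Extreme points and P = 50x1 + 52x2:
  (52/3, 0) → P = 2600/3
  (10, 0) → P = 500
  (10, 22/3) → P = 2644/3

x1 = 10, x2 = 22/3, maximum P = 2644/3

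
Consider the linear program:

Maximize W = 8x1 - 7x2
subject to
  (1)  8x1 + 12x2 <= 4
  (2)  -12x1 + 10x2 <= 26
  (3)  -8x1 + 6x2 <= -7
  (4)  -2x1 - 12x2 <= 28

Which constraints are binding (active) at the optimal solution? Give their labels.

Feasible corners and W = 8x1 - 7x2:
  (3/4, -1/6) → W = 43/6
  (16/3, -29/9) → W = 587/9
  (-7/9, -119/54) → W = 497/54

The maximum is at (16/3, -29/9). Substituting into each constraint, equality holds for (1) and (4); the remaining constraints have slack.

(1) and (4)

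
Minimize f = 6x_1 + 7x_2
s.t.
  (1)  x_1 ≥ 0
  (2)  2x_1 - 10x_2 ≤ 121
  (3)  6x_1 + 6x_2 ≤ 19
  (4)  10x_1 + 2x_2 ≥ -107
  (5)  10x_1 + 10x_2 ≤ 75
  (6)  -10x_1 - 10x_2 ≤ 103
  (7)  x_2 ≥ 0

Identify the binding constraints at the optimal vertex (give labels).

(1) and (7)

Vertices and f = 6x_1 + 7x_2:
  (0, 19/6) → f = 133/6
  (0, 0) → f = 0
  (19/6, 0) → f = 19

The minimum is at (0, 0). Substituting into each constraint, equality holds for (1) and (7); the remaining constraints have slack.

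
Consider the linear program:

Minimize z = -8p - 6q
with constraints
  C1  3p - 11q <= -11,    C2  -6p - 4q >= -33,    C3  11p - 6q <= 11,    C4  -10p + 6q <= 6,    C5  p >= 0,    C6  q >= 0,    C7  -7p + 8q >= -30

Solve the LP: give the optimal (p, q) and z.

Corner points and z = -8p - 6q:
  (187/103, 154/103) → z = -2420/103
  (0, 1) → z = -6
  (121/40, 297/80) → z = -1859/40
  (87/38, 183/38) → z = -897/19

p = 87/38, q = 183/38, minimum z = -897/19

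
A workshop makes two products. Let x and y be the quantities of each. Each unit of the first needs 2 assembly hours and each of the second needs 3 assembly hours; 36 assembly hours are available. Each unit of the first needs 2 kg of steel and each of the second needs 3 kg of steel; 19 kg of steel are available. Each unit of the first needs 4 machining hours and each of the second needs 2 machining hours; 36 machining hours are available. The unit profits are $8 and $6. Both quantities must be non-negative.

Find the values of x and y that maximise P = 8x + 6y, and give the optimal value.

x = 35/4, y = 1/2, maximum P = 73

Corner points and P = 8x + 6y:
  (0, 0) → P = 0
  (0, 19/3) → P = 38
  (9, 0) → P = 72
  (35/4, 1/2) → P = 73

At the optimal vertex, 2x + 3y = 19 and 4x + 2y = 36.
Solving simultaneously gives x = 35/4, y = 1/2.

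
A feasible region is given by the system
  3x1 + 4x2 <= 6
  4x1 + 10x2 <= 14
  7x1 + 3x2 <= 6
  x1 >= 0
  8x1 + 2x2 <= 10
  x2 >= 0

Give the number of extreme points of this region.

5

The feasible vertices (each the meet of two boundaries and inside every other half-plane) are:
  (2/7, 9/7)
  (6/19, 24/19)
  (0, 7/5)
  (6/7, 0)
  (0, 0)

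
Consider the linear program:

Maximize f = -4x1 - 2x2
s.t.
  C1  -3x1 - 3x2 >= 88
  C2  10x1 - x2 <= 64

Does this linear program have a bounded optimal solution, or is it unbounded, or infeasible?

unbounded

From the feasible point (104/33, -1072/33), moving in the direction (-3, 3) keeps every constraint satisfied while f increases without bound.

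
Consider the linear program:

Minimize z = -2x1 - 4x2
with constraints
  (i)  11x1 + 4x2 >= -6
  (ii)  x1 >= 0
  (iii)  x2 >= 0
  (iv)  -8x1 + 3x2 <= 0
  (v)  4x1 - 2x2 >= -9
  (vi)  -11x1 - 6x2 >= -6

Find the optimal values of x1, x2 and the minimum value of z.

x1 = 2/9, x2 = 16/27, minimum z = -76/27

Feasible corners and z = -2x1 - 4x2:
  (0, 0) → z = 0
  (6/11, 0) → z = -12/11
  (2/9, 16/27) → z = -76/27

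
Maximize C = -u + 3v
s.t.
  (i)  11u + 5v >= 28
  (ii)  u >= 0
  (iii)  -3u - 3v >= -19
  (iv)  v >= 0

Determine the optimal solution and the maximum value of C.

u = 0, v = 19/3, maximum C = 19

The binding constraints are u = 0 and -3u - 3v = -19.
Solving simultaneously gives u = 0, v = 19/3.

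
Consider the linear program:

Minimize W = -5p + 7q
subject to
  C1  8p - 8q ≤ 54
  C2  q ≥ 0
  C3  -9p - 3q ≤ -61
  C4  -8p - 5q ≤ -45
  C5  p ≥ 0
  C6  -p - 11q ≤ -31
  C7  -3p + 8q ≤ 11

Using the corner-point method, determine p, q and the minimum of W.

Vertices and W = -5p + 7q:
  (421/48, 97/48) → W = -713/24
  (13, 25/4) → W = -85/4
  (289/48, 109/48) → W = -341/24
  (455/81, 94/27) → W = -301/81

The optimum lies where 8p - 8q = 54 and -p - 11q = -31.
Solving simultaneously gives p = 421/48, q = 97/48.

p = 421/48, q = 97/48, minimum W = -713/24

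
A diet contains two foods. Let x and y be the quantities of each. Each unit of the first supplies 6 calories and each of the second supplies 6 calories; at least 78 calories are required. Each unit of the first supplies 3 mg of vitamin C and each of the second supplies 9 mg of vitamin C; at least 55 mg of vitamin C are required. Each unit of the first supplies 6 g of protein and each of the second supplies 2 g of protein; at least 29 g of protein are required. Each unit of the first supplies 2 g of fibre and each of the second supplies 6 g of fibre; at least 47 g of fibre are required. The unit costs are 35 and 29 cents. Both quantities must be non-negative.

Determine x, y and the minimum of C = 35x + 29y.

x = 3/4, y = 49/4, minimum C = 763/2

Feasible corners and C = 35x + 29y:
  (0, 29/2) → C = 841/2
  (47/2, 0) → C = 1645/2
  (3/4, 49/4) → C = 763/2
  (31/4, 21/4) → C = 847/2
The feasible region is unbounded (it extends along (0, 1), (1, 0)), but C strictly increases along every unbounded feasible direction, so there is no improving ray and the minimum is attained at a vertex.

The optimum lies where 6x + 6y = 78 and 6x + 2y = 29.
Solving simultaneously gives x = 3/4, y = 49/4.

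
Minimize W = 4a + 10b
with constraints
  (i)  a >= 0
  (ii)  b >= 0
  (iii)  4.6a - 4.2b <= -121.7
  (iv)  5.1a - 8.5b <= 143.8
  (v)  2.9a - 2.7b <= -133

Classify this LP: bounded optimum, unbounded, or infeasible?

Vertices and W = 4a + 10b:
  (0, 1330/27) → W = 13300/27
  (958.375, 1078.625) → W = 14619.75
The feasible region has finitely many vertices and no improving ray; the minimum is 13300/27 at (0, 1330/27).

bounded optimum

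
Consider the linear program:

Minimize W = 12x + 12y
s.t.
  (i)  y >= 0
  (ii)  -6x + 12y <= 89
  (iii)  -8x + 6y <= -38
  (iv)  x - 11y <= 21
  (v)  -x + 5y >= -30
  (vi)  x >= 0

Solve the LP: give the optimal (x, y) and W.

Vertices and W = 12x + 12y:
  (19/4, 0) → W = 57
  (21, 0) → W = 252
  (33/2, 47/3) → W = 386
  (75/2, 3/2) → W = 468
The feasible region is unbounded (it extends along (5, 1), (2, 1)), but W strictly increases along every unbounded feasible direction, so there is no improving ray and the minimum is attained at a vertex.

The optimum lies where y = 0 and -8x + 6y = -38.
Solving simultaneously gives x = 19/4, y = 0.

x = 19/4, y = 0, minimum W = 57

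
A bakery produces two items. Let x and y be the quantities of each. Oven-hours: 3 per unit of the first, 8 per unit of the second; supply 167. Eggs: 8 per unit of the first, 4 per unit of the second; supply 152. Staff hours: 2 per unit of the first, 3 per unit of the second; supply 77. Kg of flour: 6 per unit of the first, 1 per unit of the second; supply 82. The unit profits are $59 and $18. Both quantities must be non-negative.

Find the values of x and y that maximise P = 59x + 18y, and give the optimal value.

Vertices and P = 59x + 18y:
  (0, 0) → P = 0
  (0, 167/8) → P = 1503/4
  (41/3, 0) → P = 2419/3
  (137/13, 220/13) → P = 12043/13
  (11, 16) → P = 937

x = 11, y = 16, maximum P = 937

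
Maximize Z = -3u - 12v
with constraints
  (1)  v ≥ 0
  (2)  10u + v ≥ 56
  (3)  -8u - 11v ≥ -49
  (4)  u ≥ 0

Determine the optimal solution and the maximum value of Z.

Vertices and Z = -3u - 12v:
  (28/5, 0) → Z = -84/5
  (49/8, 0) → Z = -147/8
  (189/34, 7/17) → Z = -735/34

u = 28/5, v = 0, maximum Z = -84/5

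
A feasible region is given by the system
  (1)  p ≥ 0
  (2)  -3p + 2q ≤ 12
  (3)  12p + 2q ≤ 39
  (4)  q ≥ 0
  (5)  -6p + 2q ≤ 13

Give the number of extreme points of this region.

Of the 10 pairwise boundary intersections, those satisfying every inequality are:
  (0, 6)
  (0, 0)
  (9/5, 87/10)
  (13/4, 0)

4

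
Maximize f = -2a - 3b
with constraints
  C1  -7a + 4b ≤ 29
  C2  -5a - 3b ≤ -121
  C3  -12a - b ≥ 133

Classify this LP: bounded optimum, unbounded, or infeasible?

The boundaries -7a + 4b = 29 and -5a - 3b = -121 meet at (397/41, 992/41), but that point violates -12a - b ≥ 133. Every candidate vertex is excluded by some other constraint, so the feasible region is empty.

infeasible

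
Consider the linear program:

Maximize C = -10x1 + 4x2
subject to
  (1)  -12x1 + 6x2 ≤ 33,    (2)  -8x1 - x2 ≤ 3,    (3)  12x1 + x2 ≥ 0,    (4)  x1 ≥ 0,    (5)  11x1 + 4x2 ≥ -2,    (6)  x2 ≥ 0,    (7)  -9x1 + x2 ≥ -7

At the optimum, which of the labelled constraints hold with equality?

Extreme points and C = -10x1 + 4x2:
  (0, 11/2) → C = 22
  (25/14, 127/14) → C = 129/7
  (0, 0) → C = 0
  (7/9, 0) → C = -70/9

The maximum is at (0, 11/2). Substituting into each constraint, equality holds for (1) and (4); the remaining constraints have slack.

(1) and (4)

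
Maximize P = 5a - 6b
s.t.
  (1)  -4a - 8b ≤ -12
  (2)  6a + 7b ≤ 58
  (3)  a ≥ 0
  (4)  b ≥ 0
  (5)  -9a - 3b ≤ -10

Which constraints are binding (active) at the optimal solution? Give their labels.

Corner points and P = 5a - 6b:
  (3, 0) → P = 15
  (11/15, 17/15) → P = -47/15
  (0, 58/7) → P = -348/7
  (29/3, 0) → P = 145/3
  (0, 10/3) → P = -20

The maximum is at (29/3, 0). Substituting into each constraint, equality holds for (2) and (4); the remaining constraints have slack.

(2) and (4)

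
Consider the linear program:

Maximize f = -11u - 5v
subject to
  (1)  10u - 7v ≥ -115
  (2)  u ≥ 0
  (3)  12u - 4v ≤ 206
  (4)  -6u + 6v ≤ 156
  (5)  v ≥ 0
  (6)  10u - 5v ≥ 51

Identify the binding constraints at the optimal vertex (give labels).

(5) and (6)

Corner points and f = -11u - 5v:
  (155/4, 259/4) → f = -750
  (103/6, 0) → f = -1133/6
  (181/5, 311/5) → f = -3546/5
  (51/10, 0) → f = -561/10

The maximum is at (51/10, 0). Substituting into each constraint, equality holds for (5) and (6); the remaining constraints have slack.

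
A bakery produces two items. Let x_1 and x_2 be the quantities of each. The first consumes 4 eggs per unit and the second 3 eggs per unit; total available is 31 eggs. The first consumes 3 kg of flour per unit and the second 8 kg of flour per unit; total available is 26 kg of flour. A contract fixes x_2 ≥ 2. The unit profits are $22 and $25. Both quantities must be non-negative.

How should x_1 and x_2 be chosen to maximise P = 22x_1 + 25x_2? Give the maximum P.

Extreme points and P = 22x_1 + 25x_2:
  (0, 13/4) → P = 325/4
  (0, 2) → P = 50
  (10/3, 2) → P = 370/3

x_1 = 10/3, x_2 = 2, maximum P = 370/3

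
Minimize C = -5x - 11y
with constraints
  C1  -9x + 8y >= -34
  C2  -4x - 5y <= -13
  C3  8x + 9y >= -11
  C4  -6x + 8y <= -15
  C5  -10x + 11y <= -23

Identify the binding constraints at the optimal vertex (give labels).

Extreme points and C = -5x - 11y:
  (274/77, -19/77) → C = -1161/77
  (19/3, 23/8) → C = -1519/24
  (179/62, 9/31) → C = -1093/62

The minimum is at (19/3, 23/8). Substituting into each constraint, equality holds for C1 and C4; the remaining constraints have slack.

C1 and C4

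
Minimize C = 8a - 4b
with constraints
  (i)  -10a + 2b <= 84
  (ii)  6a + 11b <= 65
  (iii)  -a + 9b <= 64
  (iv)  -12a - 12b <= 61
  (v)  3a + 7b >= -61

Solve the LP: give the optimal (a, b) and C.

Vertices and C = 8a - 4b:
  (-157/22, 139/22) → C = -906/11
  (-565/72, 199/72) → C = -443/6
  (-119/65, 449/65) → C = -2748/65
  (1126/9, -187/3) → C = 11252/9
  (305/48, -183/16) → C = 1159/12

The optimum lies where -10a + 2b = 84 and -a + 9b = 64.
Solving simultaneously gives a = -157/22, b = 139/22.

a = -157/22, b = 139/22, minimum C = -906/11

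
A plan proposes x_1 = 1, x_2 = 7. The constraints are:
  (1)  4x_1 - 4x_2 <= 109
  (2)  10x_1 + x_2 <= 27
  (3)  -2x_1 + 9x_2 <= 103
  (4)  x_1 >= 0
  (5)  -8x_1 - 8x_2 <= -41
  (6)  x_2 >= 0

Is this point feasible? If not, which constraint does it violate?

(1): -24 ≤ 109 ✓
(2): 17 ≤ 27 ✓
(3): 61 ≤ 103 ✓
(4): 1 ≥ 0 ✓
(5): -64 ≤ -41 ✓
(6): 7 ≥ 0 ✓

feasible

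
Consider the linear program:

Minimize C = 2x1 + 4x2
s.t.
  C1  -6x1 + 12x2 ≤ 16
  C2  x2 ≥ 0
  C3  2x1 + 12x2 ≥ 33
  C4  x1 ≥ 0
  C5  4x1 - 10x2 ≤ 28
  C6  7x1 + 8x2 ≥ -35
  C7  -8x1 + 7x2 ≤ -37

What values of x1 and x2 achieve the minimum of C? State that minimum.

x1 = 135/22, x2 = 19/11, minimum C = 211/11

The feasible region is unbounded (it extends along (5, 2), (2, 1)), but C strictly increases along every unbounded feasible direction, so there is no improving ray and the minimum is attained at a vertex.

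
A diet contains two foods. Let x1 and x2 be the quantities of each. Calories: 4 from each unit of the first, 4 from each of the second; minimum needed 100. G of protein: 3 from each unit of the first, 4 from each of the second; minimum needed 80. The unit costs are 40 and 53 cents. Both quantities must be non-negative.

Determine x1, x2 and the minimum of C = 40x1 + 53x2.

Corner points and C = 40x1 + 53x2:
  (0, 25) → C = 1325
  (80/3, 0) → C = 3200/3
  (20, 5) → C = 1065
The feasible region is unbounded (it extends along (0, 1), (1, 0)), but C strictly increases along every unbounded feasible direction, so there is no improving ray and the minimum is attained at a vertex.

The binding constraints are 4x1 + 4x2 = 100 and 3x1 + 4x2 = 80.
Solving simultaneously gives x1 = 20, x2 = 5.

x1 = 20, x2 = 5, minimum C = 1065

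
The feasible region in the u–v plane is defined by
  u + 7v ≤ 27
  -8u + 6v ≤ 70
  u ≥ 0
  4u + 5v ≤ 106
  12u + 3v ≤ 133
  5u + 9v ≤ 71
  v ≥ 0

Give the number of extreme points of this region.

Of the 21 pairwise boundary intersections, those satisfying every inequality are:
  (0, 27/7)
  (127/13, 32/13)
  (0, 0)
  (328/31, 187/93)
  (133/12, 0)

5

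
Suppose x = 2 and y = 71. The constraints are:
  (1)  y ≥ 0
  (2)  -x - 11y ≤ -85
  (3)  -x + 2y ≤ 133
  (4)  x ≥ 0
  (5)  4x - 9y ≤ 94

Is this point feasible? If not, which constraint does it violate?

Constraint (3): -x + 2y = 140, which is not ≤ 133. All other constraints are satisfied.

not feasible — violates (3)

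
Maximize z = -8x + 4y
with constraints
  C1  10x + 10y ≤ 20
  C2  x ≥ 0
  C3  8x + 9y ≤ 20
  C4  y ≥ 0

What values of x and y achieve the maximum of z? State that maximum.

Vertices and z = -8x + 4y:
  (0, 2) → z = 8
  (2, 0) → z = -16
  (0, 0) → z = 0

x = 0, y = 2, maximum z = 8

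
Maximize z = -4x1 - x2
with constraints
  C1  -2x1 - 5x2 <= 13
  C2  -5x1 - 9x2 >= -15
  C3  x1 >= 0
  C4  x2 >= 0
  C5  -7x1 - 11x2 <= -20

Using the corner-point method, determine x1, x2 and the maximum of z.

x1 = 15/8, x2 = 5/8, maximum z = -65/8

The optimum lies where -5x1 - 9x2 = -15 and -7x1 - 11x2 = -20.
Solving simultaneously gives x1 = 15/8, x2 = 5/8.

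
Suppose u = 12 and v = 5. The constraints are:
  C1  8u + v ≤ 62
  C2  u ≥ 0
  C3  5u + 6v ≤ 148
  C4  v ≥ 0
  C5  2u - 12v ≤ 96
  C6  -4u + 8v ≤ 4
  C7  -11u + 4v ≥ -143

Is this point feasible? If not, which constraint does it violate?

Constraint C1: 8u + v = 101, which is not ≤ 62. All other constraints are satisfied.

not feasible — violates C1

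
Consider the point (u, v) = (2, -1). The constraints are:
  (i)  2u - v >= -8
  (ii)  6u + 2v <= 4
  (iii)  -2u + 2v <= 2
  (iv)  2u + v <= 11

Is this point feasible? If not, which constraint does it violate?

not feasible — violates (ii)

Constraint (ii): 6u + 2v = 10, which is not ≤ 4. All other constraints are satisfied.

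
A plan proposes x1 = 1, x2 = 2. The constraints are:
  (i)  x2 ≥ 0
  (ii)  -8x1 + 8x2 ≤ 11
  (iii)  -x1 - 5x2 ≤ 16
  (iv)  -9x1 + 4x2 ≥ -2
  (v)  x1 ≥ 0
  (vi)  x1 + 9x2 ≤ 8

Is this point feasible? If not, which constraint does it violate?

not feasible — violates (vi)

Constraint (vi): x1 + 9x2 = 19, which is not ≤ 8. All other constraints are satisfied.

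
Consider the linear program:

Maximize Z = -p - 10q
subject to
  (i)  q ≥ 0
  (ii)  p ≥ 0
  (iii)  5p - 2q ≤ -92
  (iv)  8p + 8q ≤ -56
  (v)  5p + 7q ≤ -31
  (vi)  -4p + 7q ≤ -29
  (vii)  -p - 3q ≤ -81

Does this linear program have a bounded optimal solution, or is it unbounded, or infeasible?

infeasible

The boundaries -4p + 7q = -29 and -p - 3q = -81 meet at (654/19, 295/19), but that point violates 5p - 2q ≤ -92. Every candidate vertex is excluded by some other constraint, so the feasible region is empty.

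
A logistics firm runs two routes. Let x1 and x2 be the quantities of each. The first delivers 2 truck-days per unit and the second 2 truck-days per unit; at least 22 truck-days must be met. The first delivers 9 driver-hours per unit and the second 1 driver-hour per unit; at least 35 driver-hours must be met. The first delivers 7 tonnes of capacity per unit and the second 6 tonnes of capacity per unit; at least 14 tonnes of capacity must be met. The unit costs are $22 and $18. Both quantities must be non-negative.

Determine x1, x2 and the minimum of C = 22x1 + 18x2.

x1 = 3, x2 = 8, minimum C = 210

Feasible corners and C = 22x1 + 18x2:
  (0, 35) → C = 630
  (11, 0) → C = 242
  (3, 8) → C = 210
The feasible region is unbounded (it extends along (0, 1), (1, 0)), but C strictly increases along every unbounded feasible direction, so there is no improving ray and the minimum is attained at a vertex.

At the optimal vertex, 2x1 + 2x2 = 22 and 9x1 + x2 = 35.
Solving simultaneously gives x1 = 3, x2 = 8.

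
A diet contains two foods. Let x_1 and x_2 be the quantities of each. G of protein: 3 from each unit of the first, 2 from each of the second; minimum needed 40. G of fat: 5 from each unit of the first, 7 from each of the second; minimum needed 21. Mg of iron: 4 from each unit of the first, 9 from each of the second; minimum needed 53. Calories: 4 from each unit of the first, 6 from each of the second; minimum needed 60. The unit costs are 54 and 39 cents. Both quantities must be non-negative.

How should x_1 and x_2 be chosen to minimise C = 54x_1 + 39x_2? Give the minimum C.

x_1 = 12, x_2 = 2, minimum C = 726

Feasible corners and C = 54x_1 + 39x_2:
  (0, 20) → C = 780
  (15, 0) → C = 810
  (12, 2) → C = 726
The feasible region is unbounded (it extends along (0, 1), (1, 0)), but C strictly increases along every unbounded feasible direction, so there is no improving ray and the minimum is attained at a vertex.

The optimum lies where 3x_1 + 2x_2 = 40 and 4x_1 + 6x_2 = 60.
Solving simultaneously gives x_1 = 12, x_2 = 2.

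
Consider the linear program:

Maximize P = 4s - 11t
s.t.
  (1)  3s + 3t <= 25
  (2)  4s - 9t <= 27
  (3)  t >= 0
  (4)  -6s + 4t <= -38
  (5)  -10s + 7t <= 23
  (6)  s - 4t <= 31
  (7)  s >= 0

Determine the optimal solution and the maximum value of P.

s = 27/4, t = 0, maximum P = 27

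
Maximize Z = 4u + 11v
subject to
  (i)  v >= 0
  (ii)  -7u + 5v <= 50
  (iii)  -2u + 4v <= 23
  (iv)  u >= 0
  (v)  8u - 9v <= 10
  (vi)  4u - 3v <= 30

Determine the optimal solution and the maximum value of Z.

Corner points and Z = 4u + 11v:
  (0, 0) → Z = 0
  (5/4, 0) → Z = 5
  (0, 23/4) → Z = 253/4
  (247/14, 102/7) → Z = 1616/7

The optimum lies where -2u + 4v = 23 and 8u - 9v = 10.
Solving simultaneously gives u = 247/14, v = 102/7.

u = 247/14, v = 102/7, maximum Z = 1616/7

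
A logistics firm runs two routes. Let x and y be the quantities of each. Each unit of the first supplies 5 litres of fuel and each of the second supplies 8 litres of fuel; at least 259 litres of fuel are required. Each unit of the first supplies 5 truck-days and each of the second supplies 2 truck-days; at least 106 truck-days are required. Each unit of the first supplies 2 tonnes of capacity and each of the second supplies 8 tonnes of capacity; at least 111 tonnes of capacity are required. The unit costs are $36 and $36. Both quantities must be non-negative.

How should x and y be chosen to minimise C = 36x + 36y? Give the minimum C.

Vertices and C = 36x + 36y:
  (0, 53) → C = 1908
  (111/2, 0) → C = 1998
  (11, 51/2) → C = 1314
  (148/3, 37/24) → C = 3663/2
The feasible region is unbounded (it extends along (0, 1), (1, 0)), but C strictly increases along every unbounded feasible direction, so there is no improving ray and the minimum is attained at a vertex.

The binding constraints are 5x + 8y = 259 and 5x + 2y = 106.
Solving simultaneously gives x = 11, y = 51/2.

x = 11, y = 51/2, minimum C = 1314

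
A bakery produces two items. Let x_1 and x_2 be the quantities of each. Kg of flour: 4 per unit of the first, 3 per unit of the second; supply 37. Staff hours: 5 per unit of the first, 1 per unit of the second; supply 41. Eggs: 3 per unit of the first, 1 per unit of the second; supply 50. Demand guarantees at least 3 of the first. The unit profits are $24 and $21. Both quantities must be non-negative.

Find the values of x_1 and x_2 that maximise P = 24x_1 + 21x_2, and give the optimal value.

Vertices and P = 24x_1 + 21x_2:
  (41/5, 0) → P = 984/5
  (3, 0) → P = 72
  (86/11, 21/11) → P = 2505/11
  (3, 25/3) → P = 247

x_1 = 3, x_2 = 25/3, maximum P = 247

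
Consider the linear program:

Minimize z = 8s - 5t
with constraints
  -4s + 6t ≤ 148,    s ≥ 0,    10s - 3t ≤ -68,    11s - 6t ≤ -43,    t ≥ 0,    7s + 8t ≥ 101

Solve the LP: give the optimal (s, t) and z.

Vertices and z = 8s - 5t:
  (0, 74/3) → z = -370/3
  (3/4, 151/6) → z = -719/6
  (0, 68/3) → z = -340/3

At the optimal vertex, -4s + 6t = 148 and s = 0.
Solving simultaneously gives s = 0, t = 74/3.

s = 0, t = 74/3, minimum z = -370/3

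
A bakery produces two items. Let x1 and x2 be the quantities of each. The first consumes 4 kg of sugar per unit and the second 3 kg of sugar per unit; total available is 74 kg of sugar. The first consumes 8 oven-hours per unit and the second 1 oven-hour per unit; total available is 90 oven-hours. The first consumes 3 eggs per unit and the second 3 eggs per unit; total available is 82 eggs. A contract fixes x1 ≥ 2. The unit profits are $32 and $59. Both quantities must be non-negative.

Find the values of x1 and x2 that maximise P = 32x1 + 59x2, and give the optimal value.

Corner points and P = 32x1 + 59x2:
  (45/4, 0) → P = 360
  (2, 0) → P = 64
  (49/5, 58/5) → P = 998
  (2, 22) → P = 1362

x1 = 2, x2 = 22, maximum P = 1362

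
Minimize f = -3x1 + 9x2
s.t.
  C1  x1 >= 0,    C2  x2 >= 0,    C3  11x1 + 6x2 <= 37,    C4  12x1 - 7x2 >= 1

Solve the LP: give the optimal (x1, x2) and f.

Feasible corners and f = -3x1 + 9x2:
  (37/11, 0) → f = -111/11
  (1/12, 0) → f = -1/4
  (265/149, 433/149) → f = 3102/149

The optimum lies where x2 = 0 and 11x1 + 6x2 = 37.
Solving simultaneously gives x1 = 37/11, x2 = 0.

x1 = 37/11, x2 = 0, minimum f = -111/11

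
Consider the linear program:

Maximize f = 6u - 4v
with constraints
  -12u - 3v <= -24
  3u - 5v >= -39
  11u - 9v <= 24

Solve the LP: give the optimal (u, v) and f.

u = 471/28, v = 501/28, maximum f = 411/14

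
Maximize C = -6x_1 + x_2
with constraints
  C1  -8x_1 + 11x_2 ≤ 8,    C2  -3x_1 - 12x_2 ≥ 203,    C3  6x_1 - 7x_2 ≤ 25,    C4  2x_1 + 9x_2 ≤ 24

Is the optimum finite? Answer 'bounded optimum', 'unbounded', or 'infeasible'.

unbounded

From the feasible point (-2329/129, -1600/129), moving in the direction (-11, -8) keeps every constraint satisfied while C increases without bound.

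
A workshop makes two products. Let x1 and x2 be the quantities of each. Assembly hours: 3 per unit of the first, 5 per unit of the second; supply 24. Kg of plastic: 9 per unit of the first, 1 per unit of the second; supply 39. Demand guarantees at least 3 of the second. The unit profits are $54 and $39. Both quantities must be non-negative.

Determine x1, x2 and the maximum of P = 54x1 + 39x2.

Vertices and P = 54x1 + 39x2:
  (0, 24/5) → P = 936/5
  (0, 3) → P = 117
  (3, 3) → P = 279

The binding constraints are 3x1 + 5x2 = 24 and x2 = 3.
Solving simultaneously gives x1 = 3, x2 = 3.

x1 = 3, x2 = 3, maximum P = 279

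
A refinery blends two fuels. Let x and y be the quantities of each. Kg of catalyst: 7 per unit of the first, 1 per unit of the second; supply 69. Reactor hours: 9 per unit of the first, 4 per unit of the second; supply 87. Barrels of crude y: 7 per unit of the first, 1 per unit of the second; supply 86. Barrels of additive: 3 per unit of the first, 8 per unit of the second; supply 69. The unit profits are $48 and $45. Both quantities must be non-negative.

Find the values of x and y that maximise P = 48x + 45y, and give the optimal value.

x = 7, y = 6, maximum P = 606

Feasible corners and P = 48x + 45y:
  (0, 0) → P = 0
  (0, 69/8) → P = 3105/8
  (29/3, 0) → P = 464
  (7, 6) → P = 606

The binding constraints are 9x + 4y = 87 and 3x + 8y = 69.
Solving simultaneously gives x = 7, y = 6.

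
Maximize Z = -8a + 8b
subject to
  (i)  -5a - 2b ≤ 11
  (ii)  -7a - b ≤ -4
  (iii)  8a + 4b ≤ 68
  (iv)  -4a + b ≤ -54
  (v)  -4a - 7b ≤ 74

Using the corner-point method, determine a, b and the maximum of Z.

The optimum lies where 8a + 4b = 68 and -4a + b = -54.
Solving simultaneously gives a = 71/6, b = -20/3.

a = 71/6, b = -20/3, maximum Z = -148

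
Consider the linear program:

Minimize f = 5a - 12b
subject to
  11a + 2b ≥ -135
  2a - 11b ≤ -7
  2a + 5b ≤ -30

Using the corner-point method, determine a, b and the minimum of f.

The optimum lies where 11a + 2b = -135 and 2a + 5b = -30.
Solving simultaneously gives a = -205/17, b = -20/17.

a = -205/17, b = -20/17, minimum f = -785/17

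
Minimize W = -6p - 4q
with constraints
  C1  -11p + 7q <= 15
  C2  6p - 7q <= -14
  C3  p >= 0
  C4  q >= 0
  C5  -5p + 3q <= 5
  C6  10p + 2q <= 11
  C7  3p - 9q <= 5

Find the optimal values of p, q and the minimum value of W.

p = 23/40, q = 21/8, minimum W = -279/20

Corner points and W = -6p - 4q:
  (7/17, 40/17) → W = -202/17
  (49/82, 103/41) → W = -559/41
  (23/40, 21/8) → W = -279/20

At the optimal vertex, -5p + 3q = 5 and 10p + 2q = 11.
Solving simultaneously gives p = 23/40, q = 21/8.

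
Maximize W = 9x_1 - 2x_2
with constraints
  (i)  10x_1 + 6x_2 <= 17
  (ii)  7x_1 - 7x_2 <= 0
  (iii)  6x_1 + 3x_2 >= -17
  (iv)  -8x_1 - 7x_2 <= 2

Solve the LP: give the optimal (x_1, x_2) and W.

x_1 = 17/16, x_2 = 17/16, maximum W = 119/16

Extreme points and W = 9x_1 - 2x_2:
  (17/16, 17/16) → W = 119/16
  (-51/2, 136/3) → W = -1921/6
  (-2/15, -2/15) → W = -14/15
  (-113/18, 62/9) → W = -1265/18

At the optimal vertex, 10x_1 + 6x_2 = 17 and 7x_1 - 7x_2 = 0.
Solving simultaneously gives x_1 = 17/16, x_2 = 17/16.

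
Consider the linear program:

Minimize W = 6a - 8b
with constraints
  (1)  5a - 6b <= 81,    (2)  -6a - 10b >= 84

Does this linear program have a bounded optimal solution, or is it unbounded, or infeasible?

unbounded

From the feasible point (153/43, -453/43), moving in the direction (-10, 6) keeps every constraint satisfied while W decreases without bound.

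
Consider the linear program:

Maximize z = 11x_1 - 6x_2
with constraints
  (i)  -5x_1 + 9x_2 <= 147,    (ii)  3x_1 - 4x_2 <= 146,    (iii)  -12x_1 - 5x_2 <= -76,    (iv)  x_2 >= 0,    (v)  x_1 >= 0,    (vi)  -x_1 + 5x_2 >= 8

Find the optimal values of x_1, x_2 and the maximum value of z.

x_1 = 1902/7, x_2 = 1171/7, maximum z = 13896/7

Feasible corners and z = 11x_1 - 6x_2:
  (1902/7, 1171/7) → z = 13896/7
  (0, 49/3) → z = -98
  (762/11, 170/11) → z = 7362/11
  (0, 76/5) → z = -456/5
  (68/13, 172/65) → z = 2708/65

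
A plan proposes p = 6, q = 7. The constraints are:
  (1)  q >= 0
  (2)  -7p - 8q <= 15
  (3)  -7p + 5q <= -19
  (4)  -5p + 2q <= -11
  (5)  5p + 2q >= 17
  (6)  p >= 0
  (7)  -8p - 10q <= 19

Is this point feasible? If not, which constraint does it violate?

Constraint (3): -7p + 5q = -7, which is not ≤ -19. All other constraints are satisfied.

not feasible — violates (3)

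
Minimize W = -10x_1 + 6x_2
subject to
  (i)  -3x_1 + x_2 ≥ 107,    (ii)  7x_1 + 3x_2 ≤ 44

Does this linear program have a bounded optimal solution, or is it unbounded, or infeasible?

From the feasible point (-277/16, 881/16), moving in the direction (-1, -3) keeps every constraint satisfied while W decreases without bound.

unbounded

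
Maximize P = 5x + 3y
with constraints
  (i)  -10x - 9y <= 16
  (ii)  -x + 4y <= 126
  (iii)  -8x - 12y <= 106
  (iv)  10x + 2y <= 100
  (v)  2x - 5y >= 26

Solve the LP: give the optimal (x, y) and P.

Vertices and P = 5x + 3y:
  (466/35, -116/7) → P = 118/7
  (77/34, -73/17) → P = -53/34
  (92/9, -10/9) → P = 430/9

The optimum lies where 10x + 2y = 100 and 2x - 5y = 26.
Solving simultaneously gives x = 92/9, y = -10/9.

x = 92/9, y = -10/9, maximum P = 430/9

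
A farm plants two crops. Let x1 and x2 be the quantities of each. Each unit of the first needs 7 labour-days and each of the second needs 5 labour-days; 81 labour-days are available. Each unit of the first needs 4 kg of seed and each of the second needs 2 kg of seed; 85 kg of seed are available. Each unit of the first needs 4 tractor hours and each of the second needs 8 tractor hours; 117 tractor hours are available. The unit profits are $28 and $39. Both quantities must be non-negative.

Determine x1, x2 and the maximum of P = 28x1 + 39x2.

x1 = 7/4, x2 = 55/4, maximum P = 2341/4

Extreme points and P = 28x1 + 39x2:
  (0, 0) → P = 0
  (0, 117/8) → P = 4563/8
  (81/7, 0) → P = 324
  (7/4, 55/4) → P = 2341/4

The binding constraints are 7x1 + 5x2 = 81 and 4x1 + 8x2 = 117.
Solving simultaneously gives x1 = 7/4, x2 = 55/4.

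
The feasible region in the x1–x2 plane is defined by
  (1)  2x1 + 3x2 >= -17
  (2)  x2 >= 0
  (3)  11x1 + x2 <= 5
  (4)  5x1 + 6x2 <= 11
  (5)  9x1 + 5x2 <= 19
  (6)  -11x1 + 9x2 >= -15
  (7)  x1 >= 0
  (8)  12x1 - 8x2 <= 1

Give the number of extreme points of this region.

Intersecting each pair of boundary lines and keeping only the points that satisfy every inequality leaves:
  (0, 0)
  (1/12, 0)
  (19/61, 96/61)
  (41/100, 49/100)
  (0, 11/6)

5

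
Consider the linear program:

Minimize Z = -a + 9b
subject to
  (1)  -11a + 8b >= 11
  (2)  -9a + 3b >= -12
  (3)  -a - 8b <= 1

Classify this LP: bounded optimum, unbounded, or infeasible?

Vertices and Z = -a + 9b:
  (43/13, 77/13) → Z = 50
  (-1, 0) → Z = 1
The feasible region has finitely many vertices and no improving ray; the minimum is 1 at (-1, 0).

bounded optimum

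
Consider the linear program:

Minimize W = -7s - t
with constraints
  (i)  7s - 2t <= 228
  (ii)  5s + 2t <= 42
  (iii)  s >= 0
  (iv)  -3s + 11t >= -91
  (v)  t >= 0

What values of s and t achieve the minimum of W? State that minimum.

Corner points and W = -7s - t:
  (0, 21) → W = -21
  (42/5, 0) → W = -294/5
  (0, 0) → W = 0

s = 42/5, t = 0, minimum W = -294/5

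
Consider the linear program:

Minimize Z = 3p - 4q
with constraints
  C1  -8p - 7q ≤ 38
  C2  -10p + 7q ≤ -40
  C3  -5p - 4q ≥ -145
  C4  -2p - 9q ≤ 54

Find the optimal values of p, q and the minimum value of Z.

p = 47/3, q = 50/3, minimum Z = -59/3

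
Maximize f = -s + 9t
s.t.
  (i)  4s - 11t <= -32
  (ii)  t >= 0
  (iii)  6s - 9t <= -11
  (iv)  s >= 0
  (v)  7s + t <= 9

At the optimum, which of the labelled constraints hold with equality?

Extreme points and f = -s + 9t:
  (0, 32/11) → f = 288/11
  (67/81, 260/81) → f = 2273/81
  (0, 9) → f = 81

The maximum is at (0, 9). Substituting into each constraint, equality holds for (iv) and (v); the remaining constraints have slack.

(iv) and (v)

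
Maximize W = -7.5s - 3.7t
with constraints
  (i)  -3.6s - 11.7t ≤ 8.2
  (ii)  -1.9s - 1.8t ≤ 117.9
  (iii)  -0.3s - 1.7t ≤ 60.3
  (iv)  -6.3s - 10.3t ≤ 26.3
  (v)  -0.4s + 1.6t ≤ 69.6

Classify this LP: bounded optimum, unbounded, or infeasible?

Feasible corners and W = -7.5s - 3.7t:
  (69157/261, -7154/87) → W = -1464227/870
  (-22325/3663, 478/407) → W = 505067/12210
  (-18974/355, 10699/355) → W = 1027187/3550
The feasible region has finitely many vertices and no improving ray; the maximum is 1027187/3550 at (-18974/355, 10699/355).

bounded optimum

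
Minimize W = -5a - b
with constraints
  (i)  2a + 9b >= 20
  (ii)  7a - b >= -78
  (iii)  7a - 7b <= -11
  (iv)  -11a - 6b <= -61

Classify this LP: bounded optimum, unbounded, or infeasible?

unbounded

From the feasible point (-407/53, 1285/53), moving in the direction (7, 7) keeps every constraint satisfied while W decreases without bound.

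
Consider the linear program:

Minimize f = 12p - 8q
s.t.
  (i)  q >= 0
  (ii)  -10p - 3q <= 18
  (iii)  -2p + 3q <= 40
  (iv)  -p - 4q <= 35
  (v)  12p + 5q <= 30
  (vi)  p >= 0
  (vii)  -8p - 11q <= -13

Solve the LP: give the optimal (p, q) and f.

p = 0, q = 6, minimum f = -48

Feasible corners and f = 12p - 8q:
  (5/2, 0) → f = 30
  (13/8, 0) → f = 39/2
  (0, 6) → f = -48
  (0, 13/11) → f = -104/11

At the optimal vertex, 12p + 5q = 30 and p = 0.
Solving simultaneously gives p = 0, q = 6.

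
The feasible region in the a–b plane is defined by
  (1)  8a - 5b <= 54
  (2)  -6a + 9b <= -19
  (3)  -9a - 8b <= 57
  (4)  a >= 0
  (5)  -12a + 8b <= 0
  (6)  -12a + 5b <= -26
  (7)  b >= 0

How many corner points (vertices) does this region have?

3

The feasible vertices (each the meet of two boundaries and inside every other half-plane) are:
  (391/42, 86/21)
  (27/4, 0)
  (19/6, 0)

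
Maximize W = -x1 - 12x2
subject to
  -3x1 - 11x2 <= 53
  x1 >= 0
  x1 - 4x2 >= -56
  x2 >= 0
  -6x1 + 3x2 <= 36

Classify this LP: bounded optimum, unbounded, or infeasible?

Corner points and W = -x1 - 12x2:
  (0, 0) → W = 0
  (0, 12) → W = -144
  (8/7, 100/7) → W = -1208/7
The feasible region has finitely many vertices and no improving ray; the maximum is 0 at (0, 0).

bounded optimum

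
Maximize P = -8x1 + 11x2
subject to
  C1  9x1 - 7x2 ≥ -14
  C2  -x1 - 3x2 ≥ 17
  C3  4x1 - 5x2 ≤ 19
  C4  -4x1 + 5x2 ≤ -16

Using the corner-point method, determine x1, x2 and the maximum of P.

Extreme points and P = -8x1 + 11x2:
  (-203/17, -227/17) → P = -873/17
  (-182/17, -200/17) → P = -744/17
  (-28/17, -87/17) → P = -733/17
  (-37/17, -84/17) → P = -628/17

x1 = -37/17, x2 = -84/17, maximum P = -628/17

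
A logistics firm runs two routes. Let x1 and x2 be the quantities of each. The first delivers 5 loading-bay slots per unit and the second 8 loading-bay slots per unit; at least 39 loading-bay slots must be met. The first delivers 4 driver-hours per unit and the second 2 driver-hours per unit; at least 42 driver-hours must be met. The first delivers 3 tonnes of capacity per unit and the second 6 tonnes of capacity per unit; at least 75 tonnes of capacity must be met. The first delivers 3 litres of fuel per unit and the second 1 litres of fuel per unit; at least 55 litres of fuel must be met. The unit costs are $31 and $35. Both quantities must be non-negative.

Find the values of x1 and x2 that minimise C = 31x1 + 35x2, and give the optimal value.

Vertices and C = 31x1 + 35x2:
  (0, 55) → C = 1925
  (25, 0) → C = 775
  (17, 4) → C = 667
The feasible region is unbounded (it extends along (0, 1), (1, 0)), but C strictly increases along every unbounded feasible direction, so there is no improving ray and the minimum is attained at a vertex.

The optimum lies where 3x1 + 6x2 = 75 and 3x1 + x2 = 55.
Solving simultaneously gives x1 = 17, x2 = 4.

x1 = 17, x2 = 4, minimum C = 667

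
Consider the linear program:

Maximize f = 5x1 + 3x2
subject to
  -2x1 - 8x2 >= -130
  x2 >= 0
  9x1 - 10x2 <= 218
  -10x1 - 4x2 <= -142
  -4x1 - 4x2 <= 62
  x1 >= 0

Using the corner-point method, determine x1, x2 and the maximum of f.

The binding constraints are -2x1 - 8x2 = -130 and 9x1 - 10x2 = 218.
Solving simultaneously gives x1 = 761/23, x2 = 367/46.

x1 = 761/23, x2 = 367/46, maximum f = 8711/46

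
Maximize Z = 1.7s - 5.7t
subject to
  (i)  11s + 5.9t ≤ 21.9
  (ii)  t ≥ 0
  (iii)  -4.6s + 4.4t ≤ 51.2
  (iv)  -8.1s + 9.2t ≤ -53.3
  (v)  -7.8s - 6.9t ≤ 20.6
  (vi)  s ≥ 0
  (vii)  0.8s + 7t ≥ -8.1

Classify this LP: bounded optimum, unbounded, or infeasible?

The boundaries 11s + 5.9t = 21.9 and t = 0 meet at (219/110, 0), but that point violates -8.1s + 9.2t ≤ -53.3. Every candidate vertex is excluded by some other constraint, so the feasible region is empty.

infeasible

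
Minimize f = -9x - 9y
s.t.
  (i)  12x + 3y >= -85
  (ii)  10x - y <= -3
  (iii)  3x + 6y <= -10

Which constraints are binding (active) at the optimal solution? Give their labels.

Feasible corners and f = -9x - 9y:
  (-47/21, -407/21) → f = 1362/7
  (-160/21, 15/7) → f = 345/7
  (-4/9, -13/9) → f = 17

The minimum is at (-4/9, -13/9). Substituting into each constraint, equality holds for (ii) and (iii); the remaining constraints have slack.

(ii) and (iii)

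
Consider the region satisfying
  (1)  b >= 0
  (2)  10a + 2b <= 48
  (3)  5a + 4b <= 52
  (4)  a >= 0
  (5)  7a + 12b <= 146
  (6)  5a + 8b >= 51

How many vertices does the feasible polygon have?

5

The feasible vertices (each the meet of two boundaries and inside every other half-plane) are:
  (44/15, 28/3)
  (141/35, 27/7)
  (5/4, 183/16)
  (0, 73/6)
  (0, 51/8)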